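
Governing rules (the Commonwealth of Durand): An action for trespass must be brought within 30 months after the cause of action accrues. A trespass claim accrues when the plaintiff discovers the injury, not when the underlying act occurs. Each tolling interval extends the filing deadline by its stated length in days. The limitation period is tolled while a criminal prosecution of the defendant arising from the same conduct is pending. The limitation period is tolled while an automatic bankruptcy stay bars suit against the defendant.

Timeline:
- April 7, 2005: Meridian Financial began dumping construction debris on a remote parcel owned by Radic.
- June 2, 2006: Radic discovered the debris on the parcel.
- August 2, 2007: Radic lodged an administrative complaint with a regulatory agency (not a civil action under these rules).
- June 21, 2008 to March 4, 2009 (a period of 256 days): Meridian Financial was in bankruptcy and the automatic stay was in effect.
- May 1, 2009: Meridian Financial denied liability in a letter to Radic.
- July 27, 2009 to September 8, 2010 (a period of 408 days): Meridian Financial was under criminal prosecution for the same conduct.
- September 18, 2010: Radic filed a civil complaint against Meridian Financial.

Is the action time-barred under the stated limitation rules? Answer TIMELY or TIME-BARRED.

The claim did not accrue until Radic discovered the injury on June 2, 2006; the April 7, 2005 act date does not start the clock under the stated rule.
30 months from June 2, 2006 is December 2, 2008.
The period was tolled for 256 days by the automatic bankruptcy stay (June 21, 2008 to March 4, 2009), pushing the deadline to August 15, 2009.
Because the pending criminal prosecution ran from July 27, 2009 to September 8, 2010, the deadline is extended by 408 days to September 27, 2010.
The other events in the timeline have no effect on the limitation period under the stated rules.
The September 18, 2010 filing precedes the September 27, 2010 deadline; the claim is timely.

TIMELY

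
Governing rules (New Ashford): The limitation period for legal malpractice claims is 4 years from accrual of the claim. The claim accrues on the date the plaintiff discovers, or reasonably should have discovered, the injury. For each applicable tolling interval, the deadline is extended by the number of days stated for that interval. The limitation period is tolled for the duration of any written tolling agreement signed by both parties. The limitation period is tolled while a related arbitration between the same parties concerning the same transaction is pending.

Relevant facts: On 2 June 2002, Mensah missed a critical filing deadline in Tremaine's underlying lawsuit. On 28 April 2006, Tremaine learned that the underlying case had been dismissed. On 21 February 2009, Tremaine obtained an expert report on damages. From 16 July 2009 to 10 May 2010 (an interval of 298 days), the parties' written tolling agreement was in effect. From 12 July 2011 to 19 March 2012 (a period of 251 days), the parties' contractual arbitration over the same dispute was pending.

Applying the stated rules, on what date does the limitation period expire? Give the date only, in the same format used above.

Under the discovery rule, the claim accrued on 28 April 2006, when Tremaine discovered the injury — not on the 2 June 2002 date of the underlying act.
Adding the 4 years base period to 28 April 2006 gives a deadline of 28 April 2010, before any tolling.
The period was tolled for 298 days by the written tolling agreement (16 July 2009 to 10 May 2010), pushing the deadline to 20 February 2011.
The pending related arbitration from 12 July 2011 to 19 March 2012 began after the period had already run on 20 February 2011, so it has no tolling effect.
The other events in the timeline have no effect on the limitation period under the stated rules.

20 February 2011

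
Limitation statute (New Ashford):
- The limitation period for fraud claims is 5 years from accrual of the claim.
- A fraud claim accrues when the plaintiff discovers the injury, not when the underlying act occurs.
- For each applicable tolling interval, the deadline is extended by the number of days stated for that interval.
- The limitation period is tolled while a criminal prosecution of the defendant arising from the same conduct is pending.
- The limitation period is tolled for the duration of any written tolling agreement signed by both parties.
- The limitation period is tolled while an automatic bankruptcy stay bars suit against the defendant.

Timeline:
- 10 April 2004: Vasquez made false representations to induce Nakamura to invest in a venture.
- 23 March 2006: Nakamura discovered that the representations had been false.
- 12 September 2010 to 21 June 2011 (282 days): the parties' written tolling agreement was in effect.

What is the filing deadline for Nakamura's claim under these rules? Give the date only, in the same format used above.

30 December 2011

Under the discovery rule, the claim accrued on 23 March 2006, when Nakamura discovered the injury — not on the 10 April 2004 date of the underlying act.
The untolled deadline — 5 years after 23 March 2006 — is 23 March 2011.
Because the written tolling agreement ran from 12 September 2010 to 21 June 2011, the deadline is extended by 282 days to 30 December 2011.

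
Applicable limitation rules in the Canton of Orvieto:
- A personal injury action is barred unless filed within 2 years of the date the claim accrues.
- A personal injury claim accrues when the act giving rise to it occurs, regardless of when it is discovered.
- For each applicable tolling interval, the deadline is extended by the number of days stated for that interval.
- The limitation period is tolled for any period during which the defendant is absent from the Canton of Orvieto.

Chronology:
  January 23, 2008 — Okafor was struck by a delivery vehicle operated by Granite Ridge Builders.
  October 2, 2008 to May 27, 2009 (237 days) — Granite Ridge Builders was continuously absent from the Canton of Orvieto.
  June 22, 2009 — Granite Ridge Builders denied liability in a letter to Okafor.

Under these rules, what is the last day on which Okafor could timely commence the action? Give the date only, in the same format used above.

The claim accrued on January 23, 2008, the date of the act.
The untolled deadline — 2 years after January 23, 2008 — is January 23, 2010.
Because the defendant's absence from the jurisdiction ran from October 2, 2008 to May 27, 2009, the deadline is extended by 237 days to September 17, 2010.
None of the other events listed affects the running of the period under the stated rules.

September 17, 2010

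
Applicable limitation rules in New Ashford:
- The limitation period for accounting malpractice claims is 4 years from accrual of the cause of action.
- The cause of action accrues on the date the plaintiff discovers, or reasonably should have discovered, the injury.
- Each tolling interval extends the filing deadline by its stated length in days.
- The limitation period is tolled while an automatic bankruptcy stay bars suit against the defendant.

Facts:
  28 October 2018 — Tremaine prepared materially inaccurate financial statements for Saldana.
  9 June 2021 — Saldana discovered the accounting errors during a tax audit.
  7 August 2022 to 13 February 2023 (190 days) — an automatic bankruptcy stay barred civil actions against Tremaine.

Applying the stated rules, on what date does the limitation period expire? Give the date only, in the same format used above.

Under the discovery rule, the claim accrued on 9 June 2021, when Saldana discovered the injury — not on the 28 October 2018 date of the underlying act.
4 years from 9 June 2021 is 9 June 2025.
The period was tolled for 190 days by the automatic bankruptcy stay (7 August 2022 to 13 February 2023), pushing the deadline to 16 December 2025.

16 December 2025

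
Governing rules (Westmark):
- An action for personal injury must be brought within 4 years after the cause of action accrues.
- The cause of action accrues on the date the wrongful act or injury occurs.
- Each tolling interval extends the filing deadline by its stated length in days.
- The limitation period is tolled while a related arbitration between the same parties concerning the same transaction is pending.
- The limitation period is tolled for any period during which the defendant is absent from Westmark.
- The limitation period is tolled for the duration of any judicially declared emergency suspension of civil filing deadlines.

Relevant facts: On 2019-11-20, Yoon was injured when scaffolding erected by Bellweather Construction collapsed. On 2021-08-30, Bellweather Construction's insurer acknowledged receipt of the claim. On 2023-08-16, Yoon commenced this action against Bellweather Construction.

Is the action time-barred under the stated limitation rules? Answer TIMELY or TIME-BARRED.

TIMELY

The claim accrued on 2019-11-20, when the wrongful act occurred.
The untolled deadline — 4 years after 2019-11-20 — is 2023-11-20.
The other events in the timeline have no effect on the limitation period under the stated rules.
Filing on 2023-08-16 beat the 2023-11-20 deadline — the action is timely.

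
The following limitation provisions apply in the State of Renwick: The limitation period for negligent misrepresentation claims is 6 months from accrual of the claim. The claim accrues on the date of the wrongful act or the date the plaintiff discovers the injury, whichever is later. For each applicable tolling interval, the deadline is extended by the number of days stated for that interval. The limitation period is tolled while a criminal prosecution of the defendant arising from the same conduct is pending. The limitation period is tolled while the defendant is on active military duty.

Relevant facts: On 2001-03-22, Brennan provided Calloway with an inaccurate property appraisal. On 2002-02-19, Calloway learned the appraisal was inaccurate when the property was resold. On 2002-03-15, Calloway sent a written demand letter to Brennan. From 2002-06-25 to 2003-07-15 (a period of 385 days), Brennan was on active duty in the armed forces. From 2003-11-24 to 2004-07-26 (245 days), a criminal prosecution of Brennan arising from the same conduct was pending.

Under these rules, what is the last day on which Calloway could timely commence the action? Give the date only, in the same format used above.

Taking the later of the act (2001-03-22) and discovery (2002-02-19), the claim accrued on 2002-02-19.
Adding the 6 months base period to 2002-02-19 gives a deadline of 2002-08-19, before any tolling.
Because the defendant's active military service ran from 2002-06-25 to 2003-07-15, the deadline is extended by 385 days to 2003-09-08.
The pending criminal prosecution starting 2003-11-24 came too late — the period had run on 2003-09-08 — and so does not extend the deadline.
Nothing else in the chronology tolls or restarts the period.

2003-09-08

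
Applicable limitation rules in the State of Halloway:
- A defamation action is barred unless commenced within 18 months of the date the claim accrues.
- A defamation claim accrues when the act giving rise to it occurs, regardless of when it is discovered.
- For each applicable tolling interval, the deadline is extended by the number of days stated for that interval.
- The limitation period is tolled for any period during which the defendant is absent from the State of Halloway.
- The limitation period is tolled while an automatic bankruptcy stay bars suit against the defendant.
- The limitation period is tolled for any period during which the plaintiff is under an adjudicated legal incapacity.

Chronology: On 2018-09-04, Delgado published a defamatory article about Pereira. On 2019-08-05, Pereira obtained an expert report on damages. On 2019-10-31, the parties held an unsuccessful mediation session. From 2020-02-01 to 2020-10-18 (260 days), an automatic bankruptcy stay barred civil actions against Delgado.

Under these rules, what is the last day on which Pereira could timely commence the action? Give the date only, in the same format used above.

The limitation period began to run on 2018-09-04.
18 months from 2018-09-04 is 2020-03-04.
The automatic bankruptcy stay from 2020-02-01 to 2020-10-18 tolled the period for 260 days, extending the deadline to 2020-11-19.
None of the other events listed affects the running of the period under the stated rules.

2020-11-19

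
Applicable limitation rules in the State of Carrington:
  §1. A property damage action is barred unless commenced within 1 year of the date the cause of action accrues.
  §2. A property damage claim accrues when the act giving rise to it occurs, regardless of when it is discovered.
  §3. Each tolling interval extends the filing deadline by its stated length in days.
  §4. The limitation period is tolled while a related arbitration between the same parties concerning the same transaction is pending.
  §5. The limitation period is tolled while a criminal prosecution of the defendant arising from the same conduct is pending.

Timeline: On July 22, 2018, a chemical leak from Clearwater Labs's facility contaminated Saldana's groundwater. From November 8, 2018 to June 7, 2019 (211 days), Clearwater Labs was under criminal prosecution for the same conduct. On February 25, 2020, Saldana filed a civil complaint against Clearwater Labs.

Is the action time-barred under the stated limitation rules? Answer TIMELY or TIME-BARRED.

TIME-BARRED

The claim accrued on July 22, 2018, when the wrongful act occurred.
Adding the 1 year base period to July 22, 2018 gives a deadline of July 22, 2019, before any tolling.
The pending criminal prosecution from November 8, 2018 to June 7, 2019 tolled the period for 211 days, extending the deadline to February 18, 2020.
The February 25, 2020 filing falls after the February 18, 2020 deadline; the claim is time-barred.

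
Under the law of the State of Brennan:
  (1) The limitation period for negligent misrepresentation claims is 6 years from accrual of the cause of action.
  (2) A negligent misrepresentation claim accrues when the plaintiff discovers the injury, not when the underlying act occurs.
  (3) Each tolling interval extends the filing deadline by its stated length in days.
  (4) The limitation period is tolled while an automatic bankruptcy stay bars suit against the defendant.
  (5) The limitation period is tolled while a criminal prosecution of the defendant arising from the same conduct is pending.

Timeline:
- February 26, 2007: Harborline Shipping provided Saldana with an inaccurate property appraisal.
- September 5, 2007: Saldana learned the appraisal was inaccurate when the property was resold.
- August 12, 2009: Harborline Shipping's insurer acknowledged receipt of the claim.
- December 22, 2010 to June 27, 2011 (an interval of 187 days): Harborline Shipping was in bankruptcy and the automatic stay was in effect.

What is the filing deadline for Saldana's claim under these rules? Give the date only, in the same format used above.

Under the discovery rule, the claim accrued on September 5, 2007, when Saldana discovered the injury — not on the February 26, 2007 date of the underlying act.
The untolled deadline — 6 years after September 5, 2007 — is September 5, 2013.
The period was tolled for 187 days by the automatic bankruptcy stay (December 22, 2010 to June 27, 2011), pushing the deadline to March 11, 2014.
The other events in the timeline have no effect on the limitation period under the stated rules.

March 11, 2014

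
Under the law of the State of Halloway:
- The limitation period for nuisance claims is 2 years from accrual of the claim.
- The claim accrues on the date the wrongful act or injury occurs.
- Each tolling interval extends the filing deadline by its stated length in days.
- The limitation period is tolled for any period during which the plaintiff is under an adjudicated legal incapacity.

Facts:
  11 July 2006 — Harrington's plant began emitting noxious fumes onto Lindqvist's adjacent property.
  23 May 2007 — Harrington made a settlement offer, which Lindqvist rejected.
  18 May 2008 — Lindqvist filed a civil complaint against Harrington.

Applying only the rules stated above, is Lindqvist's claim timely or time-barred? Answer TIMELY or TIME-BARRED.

The claim accrued on 11 July 2006, the date of the act.
Adding the 2 years base period to 11 July 2006 gives a deadline of 11 July 2008, before any tolling.
The other events in the timeline have no effect on the limitation period under the stated rules.
The 18 May 2008 filing precedes the 11 July 2008 deadline; the claim is timely.

TIMELY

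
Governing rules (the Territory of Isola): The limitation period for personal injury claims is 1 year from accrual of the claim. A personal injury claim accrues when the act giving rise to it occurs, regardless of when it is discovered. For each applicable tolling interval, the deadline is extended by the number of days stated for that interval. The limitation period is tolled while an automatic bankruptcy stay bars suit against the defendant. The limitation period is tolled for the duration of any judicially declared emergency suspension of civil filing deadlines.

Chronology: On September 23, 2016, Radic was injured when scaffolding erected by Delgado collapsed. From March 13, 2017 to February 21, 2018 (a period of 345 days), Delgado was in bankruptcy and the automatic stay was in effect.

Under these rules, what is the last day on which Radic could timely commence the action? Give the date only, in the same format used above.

September 3, 2018

The claim accrued on September 23, 2016, the date of the act.
Adding the 1 year base period to September 23, 2016 gives a deadline of September 23, 2017, before any tolling.
Because the automatic bankruptcy stay ran from March 13, 2017 to February 21, 2018, the deadline is extended by 345 days to September 3, 2018.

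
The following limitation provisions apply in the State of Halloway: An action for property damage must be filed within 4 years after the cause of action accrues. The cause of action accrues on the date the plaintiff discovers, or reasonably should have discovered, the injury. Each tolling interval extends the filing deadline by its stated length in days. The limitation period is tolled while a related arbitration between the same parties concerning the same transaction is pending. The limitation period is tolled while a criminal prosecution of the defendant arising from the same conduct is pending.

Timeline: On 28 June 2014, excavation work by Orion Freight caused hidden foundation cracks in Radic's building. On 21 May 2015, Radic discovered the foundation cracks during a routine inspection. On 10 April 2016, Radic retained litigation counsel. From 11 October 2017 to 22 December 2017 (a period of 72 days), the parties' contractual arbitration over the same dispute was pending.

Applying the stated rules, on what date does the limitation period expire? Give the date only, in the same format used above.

Under the discovery rule, the claim accrued on 21 May 2015, when Radic discovered the injury — not on the 28 June 2014 date of the underlying act.
The untolled deadline — 4 years after 21 May 2015 — is 21 May 2019.
The period was tolled for 72 days by the pending related arbitration (11 October 2017 to 22 December 2017), pushing the deadline to 1 August 2019.
Nothing else in the chronology tolls or restarts the period.

1 August 2019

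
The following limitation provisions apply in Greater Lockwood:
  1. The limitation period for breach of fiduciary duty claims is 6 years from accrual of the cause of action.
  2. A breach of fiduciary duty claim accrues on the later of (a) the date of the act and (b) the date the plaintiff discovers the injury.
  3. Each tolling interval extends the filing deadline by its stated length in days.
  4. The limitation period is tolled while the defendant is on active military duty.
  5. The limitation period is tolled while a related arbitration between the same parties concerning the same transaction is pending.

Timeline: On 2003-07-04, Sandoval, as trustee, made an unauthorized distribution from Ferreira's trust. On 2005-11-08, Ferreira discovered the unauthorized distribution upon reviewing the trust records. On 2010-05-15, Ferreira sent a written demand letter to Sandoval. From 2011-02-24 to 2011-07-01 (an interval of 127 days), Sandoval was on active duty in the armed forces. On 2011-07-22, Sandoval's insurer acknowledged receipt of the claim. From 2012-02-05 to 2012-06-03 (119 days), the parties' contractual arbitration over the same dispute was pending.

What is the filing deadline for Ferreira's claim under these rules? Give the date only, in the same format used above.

Because discovery on 2005-11-08 post-dates the 2003-07-04 act, accrual under the later-of rule falls on 2005-11-08.
The untolled deadline — 6 years after 2005-11-08 — is 2011-11-08.
The period was tolled for 127 days by the defendant's active military service (2011-02-24 to 2011-07-01), pushing the deadline to 2012-03-14.
Because the pending related arbitration ran from 2012-02-05 to 2012-06-03, the deadline is extended by 119 days to 2012-07-11.
Nothing else in the chronology tolls or restarts the period.

2012-07-11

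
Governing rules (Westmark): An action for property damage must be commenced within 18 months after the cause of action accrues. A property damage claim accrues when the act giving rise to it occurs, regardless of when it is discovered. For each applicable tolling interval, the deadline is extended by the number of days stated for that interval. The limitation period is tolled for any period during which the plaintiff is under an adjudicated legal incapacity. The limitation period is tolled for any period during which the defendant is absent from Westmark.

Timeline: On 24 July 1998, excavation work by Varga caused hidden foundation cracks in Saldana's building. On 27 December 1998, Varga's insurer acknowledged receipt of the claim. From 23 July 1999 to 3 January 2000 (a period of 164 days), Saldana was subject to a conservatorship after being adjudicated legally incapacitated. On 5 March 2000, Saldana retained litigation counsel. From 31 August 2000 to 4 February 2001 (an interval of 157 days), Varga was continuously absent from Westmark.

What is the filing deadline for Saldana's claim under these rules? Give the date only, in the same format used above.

The limitation period began to run on 24 July 1998.
18 months from 24 July 1998 is 24 January 2000.
The plaintiff's legal incapacity from 23 July 1999 to 3 January 2000 tolled the period for 164 days, extending the deadline to 6 July 2000.
The defendant's absence from the jurisdiction from 31 August 2000 to 4 February 2001 began after the period had already run on 6 July 2000, so it has no tolling effect.
None of the other events listed affects the running of the period under the stated rules.

6 July 2000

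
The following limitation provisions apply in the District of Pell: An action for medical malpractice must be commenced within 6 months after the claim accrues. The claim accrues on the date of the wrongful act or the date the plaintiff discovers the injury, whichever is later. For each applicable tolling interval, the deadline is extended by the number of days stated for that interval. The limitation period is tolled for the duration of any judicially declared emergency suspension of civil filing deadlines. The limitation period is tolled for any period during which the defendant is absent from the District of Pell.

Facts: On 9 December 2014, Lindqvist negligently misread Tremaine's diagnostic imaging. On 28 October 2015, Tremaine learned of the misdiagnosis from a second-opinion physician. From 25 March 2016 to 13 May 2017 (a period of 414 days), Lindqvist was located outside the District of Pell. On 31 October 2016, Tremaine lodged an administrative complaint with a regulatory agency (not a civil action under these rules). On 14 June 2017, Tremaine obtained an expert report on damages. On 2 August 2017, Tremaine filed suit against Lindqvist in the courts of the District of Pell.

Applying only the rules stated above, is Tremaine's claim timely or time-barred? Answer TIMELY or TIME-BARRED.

The claim accrued on 28 October 2015 — the later of the 9 December 2014 act and the 28 October 2015 discovery.
6 months from 28 October 2015 is 28 April 2016.
Because the defendant's absence from the jurisdiction ran from 25 March 2016 to 13 May 2017, the deadline is extended by 414 days to 16 June 2017.
The other events in the timeline have no effect on the limitation period under the stated rules.
Tremaine filed on 2 August 2017, after the 16 June 2017 deadline, so the action is time-barred.

TIME-BARRED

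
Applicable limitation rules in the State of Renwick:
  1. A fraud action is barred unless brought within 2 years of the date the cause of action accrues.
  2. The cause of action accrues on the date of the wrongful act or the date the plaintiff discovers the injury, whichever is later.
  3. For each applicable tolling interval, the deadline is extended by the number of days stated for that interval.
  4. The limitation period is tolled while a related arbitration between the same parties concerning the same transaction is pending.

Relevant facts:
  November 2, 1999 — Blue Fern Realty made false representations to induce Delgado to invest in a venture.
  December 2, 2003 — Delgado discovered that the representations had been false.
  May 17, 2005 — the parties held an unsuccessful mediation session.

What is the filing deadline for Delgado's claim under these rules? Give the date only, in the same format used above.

Taking the later of the act (November 2, 1999) and discovery (December 2, 2003), the claim accrued on December 2, 2003.
2 years from December 2, 2003 is December 2, 2005.
The other events in the timeline have no effect on the limitation period under the stated rules.

December 2, 2005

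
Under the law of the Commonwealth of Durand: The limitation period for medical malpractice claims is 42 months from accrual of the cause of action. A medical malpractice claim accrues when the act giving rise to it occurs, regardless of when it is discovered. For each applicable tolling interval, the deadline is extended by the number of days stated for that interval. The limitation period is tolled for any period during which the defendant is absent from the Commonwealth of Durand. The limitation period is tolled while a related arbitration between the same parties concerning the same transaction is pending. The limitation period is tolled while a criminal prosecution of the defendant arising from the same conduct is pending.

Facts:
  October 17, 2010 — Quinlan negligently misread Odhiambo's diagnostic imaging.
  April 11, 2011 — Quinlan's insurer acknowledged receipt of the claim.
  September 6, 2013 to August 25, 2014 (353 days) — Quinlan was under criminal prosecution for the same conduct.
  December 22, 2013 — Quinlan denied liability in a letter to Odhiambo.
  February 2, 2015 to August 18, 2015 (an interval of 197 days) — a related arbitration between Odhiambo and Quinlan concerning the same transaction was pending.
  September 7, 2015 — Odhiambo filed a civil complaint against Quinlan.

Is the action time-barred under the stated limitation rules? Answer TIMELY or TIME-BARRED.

The claim accrued on October 17, 2010, when the wrongful act occurred.
The untolled deadline — 42 months after October 17, 2010 — is April 17, 2014.
Because the pending criminal prosecution ran from September 6, 2013 to August 25, 2014, the deadline is extended by 353 days to April 5, 2015.
The period was tolled for 197 days by the pending related arbitration (February 2, 2015 to August 18, 2015), pushing the deadline to October 19, 2015.
The other events in the timeline have no effect on the limitation period under the stated rules.
The September 7, 2015 filing precedes the October 19, 2015 deadline; the claim is timely.

TIMELY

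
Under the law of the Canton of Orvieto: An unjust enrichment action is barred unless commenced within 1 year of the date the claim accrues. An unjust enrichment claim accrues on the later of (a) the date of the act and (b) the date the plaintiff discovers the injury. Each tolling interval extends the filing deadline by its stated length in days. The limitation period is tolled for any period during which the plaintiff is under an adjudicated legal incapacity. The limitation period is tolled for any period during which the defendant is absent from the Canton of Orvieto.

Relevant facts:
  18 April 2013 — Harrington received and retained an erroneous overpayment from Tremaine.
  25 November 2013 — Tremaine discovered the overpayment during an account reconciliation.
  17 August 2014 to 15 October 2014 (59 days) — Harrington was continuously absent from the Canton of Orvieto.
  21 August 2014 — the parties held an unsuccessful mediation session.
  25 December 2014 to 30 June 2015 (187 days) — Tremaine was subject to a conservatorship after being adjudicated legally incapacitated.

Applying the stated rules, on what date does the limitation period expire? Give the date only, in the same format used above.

29 July 2015

Taking the later of the act (18 April 2013) and discovery (25 November 2013), the claim accrued on 25 November 2013.
1 year from 25 November 2013 is 25 November 2014.
The period was tolled for 59 days by the defendant's absence from the jurisdiction (17 August 2014 to 15 October 2014), pushing the deadline to 23 January 2015.
Because the plaintiff's legal incapacity ran from 25 December 2014 to 30 June 2015, the deadline is extended by 187 days to 29 July 2015.
Nothing else in the chronology tolls or restarts the period.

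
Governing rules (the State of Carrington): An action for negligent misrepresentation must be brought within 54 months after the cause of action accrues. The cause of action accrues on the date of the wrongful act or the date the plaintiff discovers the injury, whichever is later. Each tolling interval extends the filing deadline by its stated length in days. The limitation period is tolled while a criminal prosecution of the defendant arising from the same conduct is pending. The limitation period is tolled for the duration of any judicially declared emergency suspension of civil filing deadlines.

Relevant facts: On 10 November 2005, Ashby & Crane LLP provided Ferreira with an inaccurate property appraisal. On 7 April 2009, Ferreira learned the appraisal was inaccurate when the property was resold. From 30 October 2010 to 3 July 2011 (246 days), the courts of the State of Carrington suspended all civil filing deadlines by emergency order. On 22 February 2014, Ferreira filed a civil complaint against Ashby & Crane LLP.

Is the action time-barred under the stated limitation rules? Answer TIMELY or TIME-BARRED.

Taking the later of the act (10 November 2005) and discovery (7 April 2009), the claim accrued on 7 April 2009.
The untolled deadline — 54 months after 7 April 2009 — is 7 October 2013.
The emergency suspension of filing deadlines from 30 October 2010 to 3 July 2011 tolled the period for 246 days, extending the deadline to 10 June 2014.
The 22 February 2014 filing precedes the 10 June 2014 deadline; the claim is timely.

TIMELY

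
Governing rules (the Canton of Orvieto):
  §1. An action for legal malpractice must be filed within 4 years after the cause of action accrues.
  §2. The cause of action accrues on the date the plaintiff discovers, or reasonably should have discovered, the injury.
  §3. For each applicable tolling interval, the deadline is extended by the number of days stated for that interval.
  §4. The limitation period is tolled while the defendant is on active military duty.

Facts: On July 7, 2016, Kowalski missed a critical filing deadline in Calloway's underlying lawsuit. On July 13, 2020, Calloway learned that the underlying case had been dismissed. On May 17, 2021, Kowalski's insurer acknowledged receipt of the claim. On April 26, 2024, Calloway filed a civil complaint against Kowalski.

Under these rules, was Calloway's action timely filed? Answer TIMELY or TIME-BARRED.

The claim did not accrue until Calloway discovered the injury on July 13, 2020; the July 7, 2016 act date does not start the clock under the stated rule.
4 years from July 13, 2020 is July 13, 2024.
The other events in the timeline have no effect on the limitation period under the stated rules.
The April 26, 2024 filing precedes the July 13, 2024 deadline; the claim is timely.

TIMELY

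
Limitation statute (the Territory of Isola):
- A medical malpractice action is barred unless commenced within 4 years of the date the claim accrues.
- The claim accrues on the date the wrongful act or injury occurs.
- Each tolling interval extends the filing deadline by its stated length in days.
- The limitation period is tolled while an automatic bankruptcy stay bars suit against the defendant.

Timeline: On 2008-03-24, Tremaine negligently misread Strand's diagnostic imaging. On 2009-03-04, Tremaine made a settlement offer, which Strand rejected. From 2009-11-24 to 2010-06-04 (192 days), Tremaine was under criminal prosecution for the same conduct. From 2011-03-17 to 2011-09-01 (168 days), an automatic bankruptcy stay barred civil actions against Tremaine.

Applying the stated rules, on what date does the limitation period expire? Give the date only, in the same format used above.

The claim accrued on 2008-03-24, the date of the act.
The untolled deadline — 4 years after 2008-03-24 — is 2012-03-24.
Because the automatic bankruptcy stay ran from 2011-03-17 to 2011-09-01, the deadline is extended by 168 days to 2012-09-08.
The pending criminal prosecution from 2009-11-24 to 2010-06-04 does not toll the period, because no stated rule makes a criminal prosecution a tolling event.
None of the other events listed affects the running of the period under the stated rules.

2012-09-08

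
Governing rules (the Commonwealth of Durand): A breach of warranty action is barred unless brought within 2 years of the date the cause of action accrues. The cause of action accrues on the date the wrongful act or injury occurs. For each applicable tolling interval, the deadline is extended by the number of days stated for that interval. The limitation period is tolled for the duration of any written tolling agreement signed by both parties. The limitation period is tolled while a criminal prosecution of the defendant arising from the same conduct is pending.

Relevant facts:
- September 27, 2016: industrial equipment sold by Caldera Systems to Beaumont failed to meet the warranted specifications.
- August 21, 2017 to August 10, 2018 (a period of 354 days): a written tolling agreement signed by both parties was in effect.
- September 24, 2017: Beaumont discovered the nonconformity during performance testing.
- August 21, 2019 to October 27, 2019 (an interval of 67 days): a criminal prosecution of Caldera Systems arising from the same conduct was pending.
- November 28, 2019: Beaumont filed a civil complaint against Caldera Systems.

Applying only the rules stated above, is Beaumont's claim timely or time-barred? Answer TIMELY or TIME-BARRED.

TIME-BARRED

The claim accrued on September 27, 2016, when the wrongful act occurred; under the stated occurrence rule the September 24, 2017 discovery does not delay accrual.
2 years from September 27, 2016 is September 27, 2018.
The written tolling agreement from August 21, 2017 to August 10, 2018 tolled the period for 354 days, extending the deadline to September 16, 2019.
The pending criminal prosecution from August 21, 2019 to October 27, 2019 tolled the period for 67 days, extending the deadline to November 22, 2019.
Filing on November 28, 2019 missed the November 22, 2019 deadline — the action is time-barred.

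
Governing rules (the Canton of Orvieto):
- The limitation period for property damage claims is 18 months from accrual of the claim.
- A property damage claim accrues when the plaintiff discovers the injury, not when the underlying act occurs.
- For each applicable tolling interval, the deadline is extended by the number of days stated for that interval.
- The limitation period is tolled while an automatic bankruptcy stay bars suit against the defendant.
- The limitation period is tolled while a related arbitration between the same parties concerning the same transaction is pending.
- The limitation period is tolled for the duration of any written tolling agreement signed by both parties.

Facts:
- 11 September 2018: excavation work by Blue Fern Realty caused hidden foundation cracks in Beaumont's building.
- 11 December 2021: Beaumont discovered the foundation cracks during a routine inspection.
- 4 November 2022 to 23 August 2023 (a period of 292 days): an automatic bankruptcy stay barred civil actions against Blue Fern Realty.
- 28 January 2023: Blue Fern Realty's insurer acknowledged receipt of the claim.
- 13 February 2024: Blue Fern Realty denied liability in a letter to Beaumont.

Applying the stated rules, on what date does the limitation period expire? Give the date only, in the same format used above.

Under the discovery rule, the claim accrued on 11 December 2021, when Beaumont discovered the injury — not on the 11 September 2018 date of the underlying act.
The untolled deadline — 18 months after 11 December 2021 — is 11 June 2023.
Because the automatic bankruptcy stay ran from 4 November 2022 to 23 August 2023, the deadline is extended by 292 days to 29 March 2024.
The other events in the timeline have no effect on the limitation period under the stated rules.

29 March 2024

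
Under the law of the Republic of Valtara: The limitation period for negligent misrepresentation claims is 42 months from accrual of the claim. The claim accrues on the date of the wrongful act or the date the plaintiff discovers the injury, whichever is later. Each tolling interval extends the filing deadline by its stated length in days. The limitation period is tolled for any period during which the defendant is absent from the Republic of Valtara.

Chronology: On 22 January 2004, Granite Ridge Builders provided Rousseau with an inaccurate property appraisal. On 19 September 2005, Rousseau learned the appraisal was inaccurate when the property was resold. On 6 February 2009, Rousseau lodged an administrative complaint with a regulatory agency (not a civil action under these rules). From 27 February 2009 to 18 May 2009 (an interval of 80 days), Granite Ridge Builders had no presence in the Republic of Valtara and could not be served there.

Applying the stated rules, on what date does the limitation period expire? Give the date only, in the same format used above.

Because discovery on 19 September 2005 post-dates the 22 January 2004 act, accrual under the later-of rule falls on 19 September 2005.
Adding the 42 months base period to 19 September 2005 gives a deadline of 19 March 2009, before any tolling.
The period was tolled for 80 days by the defendant's absence from the jurisdiction (27 February 2009 to 18 May 2009), pushing the deadline to 7 June 2009.
The other events in the timeline have no effect on the limitation period under the stated rules.

7 June 2009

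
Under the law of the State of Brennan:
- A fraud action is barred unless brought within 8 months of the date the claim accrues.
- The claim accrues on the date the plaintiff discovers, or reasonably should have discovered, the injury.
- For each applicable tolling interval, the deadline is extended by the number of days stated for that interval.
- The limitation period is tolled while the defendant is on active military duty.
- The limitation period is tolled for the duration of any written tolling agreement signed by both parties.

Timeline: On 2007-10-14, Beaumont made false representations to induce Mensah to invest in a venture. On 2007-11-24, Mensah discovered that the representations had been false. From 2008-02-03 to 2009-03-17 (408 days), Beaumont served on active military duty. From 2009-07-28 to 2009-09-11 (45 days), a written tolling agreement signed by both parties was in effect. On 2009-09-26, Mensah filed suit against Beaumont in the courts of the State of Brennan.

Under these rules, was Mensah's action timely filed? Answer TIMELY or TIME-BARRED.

TIMELY

The claim did not accrue until Mensah discovered the injury on 2007-11-24; the 2007-10-14 act date does not start the clock under the stated rule.
8 months from 2007-11-24 is 2008-07-24.
The period was tolled for 408 days by the defendant's active military service (2008-02-03 to 2009-03-17), pushing the deadline to 2009-09-05.
The written tolling agreement from 2009-07-28 to 2009-09-11 tolled the period for 45 days, extending the deadline to 2009-10-20.
Filing on 2009-09-26 beat the 2009-10-20 deadline — the action is timely.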